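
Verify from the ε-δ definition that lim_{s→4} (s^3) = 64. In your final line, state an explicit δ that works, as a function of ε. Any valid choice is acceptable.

δ = min(1, ε/61)

Fix ε > 0. We seek δ > 0 with 0 < |s − 4| < δ ⇒ |s^3 − 64| < ε.
Factor: s^3 − 64 = (s − 4)(s^2 + 4s + 16), so |s^3 − 64| = |s − 4|·|s^2 + 4s + 16|.
Impose δ ≤ 1 so that |s| < 5; then |s^2 + 4s + 16| ≤ 61.
Hence |s^3 − 64| ≤ 61|s − 4|, which is < ε once |s − 4| < ε/61.
Take δ = min(1, ε/61). If 0 < |s − 4| < δ then both bounds hold and |s^3 − 64| ≤ 61|s − 4| < 61·(ε/61) = ε.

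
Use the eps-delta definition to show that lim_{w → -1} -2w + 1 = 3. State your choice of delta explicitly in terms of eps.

delta = eps/2

Let eps > 0. We need delta > 0 so that 0 < |w + 1| < delta implies |(-2w + 1) − 3| < eps.
|(-2w + 1) − 3| = |-2w - 2| = 2|w + 1|.
Thus it suffices that |w + 1| < eps/2.
Take delta = eps/2. If 0 < |w + 1| < delta then |(-2w + 1) − 3| = 2|w + 1| < 2·(eps/2) = eps.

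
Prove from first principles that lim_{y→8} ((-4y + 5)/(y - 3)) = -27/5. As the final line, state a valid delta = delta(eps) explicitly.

delta = min(5/2, (25/14)eps)

Let eps > 0 be given. We want delta > 0 with 0 < |y − 8| < delta ⇒ |(-4y + 5)/(y - 3) + 27/5| < eps.
Combining over a common denominator, (-4y + 5)/(y - 3) + 27/5 = [(-4y + 5)·5 − (-27)·(y - 3)] / [5·(y - 3)] = 7(y − 8) / (5(y - 3)).
So |(-4y + 5)/(y - 3) + 27/5| = 7|y − 8| / (5·|y − 3|).
Require delta ≤ 5/2, so |y − 3| ≥ |5| − |y − 8| > 5 − 5/2 = 5/2.
Hence |(-4y + 5)/(y - 3) + 27/5| < 7|y − 8|/(5·(5/2)) = (14/25)|y − 8|, which is < eps once |y − 8| < (25/14)eps.
Take delta = min(5/2, (25/14)eps). Then 0 < |y − 8| < delta forces both bounds, so |(-4y + 5)/(y - 3) + 27/5| < eps.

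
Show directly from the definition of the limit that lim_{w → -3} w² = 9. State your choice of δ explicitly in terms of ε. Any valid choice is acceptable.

Suppose ε > 0. We seek δ > 0 with 0 < |w + 3| < δ ⇒ |w² − 9| < ε.
Factor: w² − 9 = (w + 3)(w - 3), so |w² − 9| = |w + 3|·|w - 3|.
Restrict δ ≤ 1. Then |w + 3| < 1 gives |w| < 4, so by the triangle inequality |w - 3| ≤ 4 + 3 = 7.
Hence |w² − 9| ≤ 7|w + 3|, which is < ε once |w + 3| < ε/7.
Take δ = min(1, ε/7). If 0 < |w + 3| < δ then both bounds hold and |w² − 9| ≤ 7|w + 3| < 7·(ε/7) = ε.

δ = min(1, ε/7)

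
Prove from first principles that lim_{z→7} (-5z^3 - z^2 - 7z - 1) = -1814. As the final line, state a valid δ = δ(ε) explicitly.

δ = min(2, ε/988)

Let ε > 0 be given. We want δ > 0 such that 0 < |z − 7| < δ implies |(-5z^3 - z^2 - 7z - 1) + 1814| < ε.
(-5z^3 - z^2 - 7z - 1) + 1814 = -5z^3 - z^2 - 7z + 1813 = (z − 7)(-5z^2 - 36z - 259).
So |(-5z^3 - z^2 - 7z - 1) + 1814| = |z − 7|·|-5z^2 - 36z - 259|.
Require δ ≤ 2. Then |z − 7| < 2 gives |z| < 9, and by the triangle inequality |-5z^2 - 36z - 259| ≤ 5·9^2 + 36·9 + 259 = 988.
Hence |(-5z^3 - z^2 - 7z - 1) + 1814| ≤ 988|z − 7| < ε provided |z − 7| < ε/988.
Choosing δ = min(2, ε/988) ensures both conditions, hence |(-5z^3 - z^2 - 7z - 1) + 1814| < ε.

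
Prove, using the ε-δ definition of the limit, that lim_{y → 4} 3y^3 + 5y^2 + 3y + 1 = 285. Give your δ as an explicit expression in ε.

Suppose ε > 0. We want δ > 0 such that 0 < |y − 4| < δ implies |(3y^3 + 5y^2 + 3y + 1) − 285| < ε.
(3y^3 + 5y^2 + 3y + 1) − 285 = 3y^3 + 5y^2 + 3y - 284 = (y − 4)(3y^2 + 17y + 71).
So |(3y^3 + 5y^2 + 3y + 1) − 285| = |y − 4|·|3y^2 + 17y + 71|.
Require δ ≤ 2. Then |y − 4| < 2 gives |y| < 6, and by the triangle inequality |3y^2 + 17y + 71| ≤ 3·6^2 + 17·6 + 71 = 281.
Hence |(3y^3 + 5y^2 + 3y + 1) − 285| ≤ 281|y − 4| < ε provided |y − 4| < ε/281.
Choosing δ = min(2, ε/281) ensures both conditions, hence |(3y^3 + 5y^2 + 3y + 1) − 285| < ε.

δ = min(2, ε/281)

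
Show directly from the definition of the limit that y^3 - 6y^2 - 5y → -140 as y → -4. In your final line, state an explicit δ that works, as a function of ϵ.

δ = min(1, ϵ/110)

Suppose ϵ > 0. We want δ > 0 such that 0 < |y + 4| < δ implies |(y^3 - 6y^2 - 5y) + 140| < ϵ.
(y^3 - 6y^2 - 5y) + 140 = y^3 - 6y^2 - 5y + 140 = (y + 4)(y^2 - 10y + 35).
So |(y^3 - 6y^2 - 5y) + 140| = |y + 4|·|y^2 - 10y + 35|.
Assume first that |y + 4| < 1, so |y| < 5. Then |y^2 - 10y + 35| ≤ 5^2 + 10·5 + 35 = 110.
Hence |(y^3 - 6y^2 - 5y) + 140| ≤ 110|y + 4| < ϵ provided |y + 4| < ϵ/110.
Choosing δ = min(1, ϵ/110) ensures both conditions, hence |(y^3 - 6y^2 - 5y) + 140| < ϵ.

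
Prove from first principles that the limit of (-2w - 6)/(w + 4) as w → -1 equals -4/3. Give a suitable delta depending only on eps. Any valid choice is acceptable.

Let eps > 0. We want delta > 0 with 0 < |w + 1| < delta ⇒ |(-2w - 6)/(w + 4) + 4/3| < eps.
Combining over a common denominator, (-2w - 6)/(w + 4) + 4/3 = [(-2w - 6)·3 − (-4)·(w + 4)] / [3·(w + 4)] = -2(w + 1) / (3(w + 4)).
So |(-2w - 6)/(w + 4) + 4/3| = 2|w + 1| / (3·|w + 4|).
Restrict delta ≤ 3/2. Then |w + 1| < 3/2 gives |w + 4| = |(w + 1) + 3| ≥ 3 − 3/2 = 3/2.
Hence |(-2w - 6)/(w + 4) + 4/3| < 2|w + 1|/(3·(3/2)) = (4/9)|w + 1|, which is < eps once |w + 1| < (9/4)eps.
Take delta = min(3/2, (9/4)eps). Then 0 < |w + 1| < delta forces both bounds, so |(-2w - 6)/(w + 4) + 4/3| < eps.

delta = min(3/2, (9/4)eps)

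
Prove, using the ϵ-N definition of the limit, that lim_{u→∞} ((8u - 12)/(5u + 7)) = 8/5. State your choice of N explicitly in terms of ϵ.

Let ϵ > 0. We seek N > 0 such that u > N implies |(8u - 12)/(5u + 7) − (8/5)| < ϵ.
(8u - 12)/(5u + 7) − (8/5) = (5(8u - 12) − 8(5u + 7)) / (5(5u + 7)) = -116/(5(5u + 7)).
For u > 0 we have 5u + 7 > 5u, so |(8u - 12)/(5u + 7) − (8/5)| = 116/(5(5u + 7)) < 116/(5·5u) = (116/25)/u.
Thus |(8u - 12)/(5u + 7) − (8/5)| < ϵ whenever u > (116/25)/ϵ.
Take N = (116/25)/ϵ. If u > N then |(8u - 12)/(5u + 7) − (8/5)| < (116/25)/u < ϵ.

N = (116/25)/ϵ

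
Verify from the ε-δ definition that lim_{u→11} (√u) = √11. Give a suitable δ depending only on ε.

Let ε > 0 be given. We want δ > 0 such that 0 < |u − 11| < δ implies |√u − √11| < ε.
Rationalise: √u − √11 = (u − 11)/(√u + √11), so |√u − √11| = |u − 11|/(√u + √11).
Restrict δ ≤ 11 so that |u − 11| < 11 forces u > 0, and then √u + √11 > √11.
Hence |√u − √11| < |u − 11|/√11, which is < ε once |u − 11| < √11·ε.
Take δ = min(11, √11·ε). If 0 < |u − 11| < δ then u > 0 and |√u − √11| < |u − 11|/√11 < ε.

δ = min(11, √11·ε)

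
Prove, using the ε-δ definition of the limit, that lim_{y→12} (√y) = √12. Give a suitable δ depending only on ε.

δ = min(12, √12·ε)

Let ε > 0. We want δ > 0 such that 0 < |y − 12| < δ implies |√y − √12| < ε.
Multiplying by the conjugate, |√y − √12| = |y − 12|/(√y + √12).
Restrict δ ≤ 12 so that |y − 12| < 12 forces y > 0, and then √y + √12 > √12.
Hence |√y − √12| < |y − 12|/√12, which is < ε once |y − 12| < √12·ε.
Take δ = min(12, √12·ε). If 0 < |y − 12| < δ then y > 0 and |√y − √12| < |y − 12|/√12 < ε.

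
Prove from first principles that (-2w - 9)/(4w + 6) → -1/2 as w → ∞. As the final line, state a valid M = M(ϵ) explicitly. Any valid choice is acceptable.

M = (3/2)/ϵ

Suppose ϵ > 0. We seek M > 0 such that w > M implies |(-2w - 9)/(4w + 6) + 1/2| < ϵ.
(-2w - 9)/(4w + 6) + 1/2 = (4(-2w - 9) − (-2)(4w + 6)) / (4(4w + 6)) = -24/(4(4w + 6)).
For w > 0 we have 4w + 6 > 4w, so |(-2w - 9)/(4w + 6) + 1/2| = 24/(4(4w + 6)) < 24/(4·4w) = (3/2)/w.
Thus |(-2w - 9)/(4w + 6) + 1/2| < ϵ whenever w > (3/2)/ϵ.
Take M = (3/2)/ϵ. If w > M then |(-2w - 9)/(4w + 6) + 1/2| < (3/2)/w < ϵ.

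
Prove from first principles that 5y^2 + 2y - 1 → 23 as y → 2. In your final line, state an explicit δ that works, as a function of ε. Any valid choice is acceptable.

Fix ε > 0. We want δ > 0 such that 0 < |y − 2| < δ implies |(5y^2 + 2y - 1) − 23| < ε.
(5y^2 + 2y - 1) − 23 = 5y^2 + 2y - 24 = (y − 2)(5y + 12).
So |(5y^2 + 2y - 1) − 23| = |y − 2|·|5y + 12|.
Require δ ≤ 1. Then |y − 2| < 1 gives |y| < 3, and by the triangle inequality |5y + 12| ≤ 5·3 + 12 = 27.
Hence |(5y^2 + 2y - 1) − 23| ≤ 27|y − 2| < ε provided |y − 2| < ε/27.
Take δ = min(1, ε/27). Then 0 < |y − 2| < δ gives both |y − 2| < 1 and |y − 2| < ε/27, so |(5y^2 + 2y - 1) − 23| < ε.

δ = min(1, ε/27)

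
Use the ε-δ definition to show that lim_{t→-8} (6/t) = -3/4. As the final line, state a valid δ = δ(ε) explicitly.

δ = min(4, (16/3)ε)

Let ε > 0. We seek δ > 0 such that 0 < |t + 8| < δ implies |6/t + 3/4| < ε.
|6/t + 3/4| = 6·|-8 − t|/(8·|t|) = 6|t + 8|/(8|t|).
Restrict δ ≤ 4. Then |t + 8| < 4 gives |t| > 4, so 8|t| > 32.
Then |6/t + 3/4| < 6|t + 8|/32, which is < ε when |t + 8| < (16/3)ε.
Take δ = min(4, (16/3)ε). Then 0 < |t + 8| < δ gives both |t + 8| < 4 and |t + 8| < (16/3)ε, so |6/t + 3/4| < ε.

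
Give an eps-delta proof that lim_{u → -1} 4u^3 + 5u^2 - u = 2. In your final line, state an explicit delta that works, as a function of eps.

Let eps > 0 be given. We want delta > 0 such that 0 < |u + 1| < delta implies |(4u^3 + 5u^2 - u) − 2| < eps.
(4u^3 + 5u^2 - u) − 2 = 4u^3 + 5u^2 - u - 2 = (u + 1)(4u^2 + u - 2).
So |(4u^3 + 5u^2 - u) − 2| = |u + 1|·|4u^2 + u - 2|.
Assume first that |u + 1| < 1, so |u| < 2. Then |4u^2 + u - 2| ≤ 4·2^2 + 2 + 2 = 20.
Hence |(4u^3 + 5u^2 - u) − 2| ≤ 20|u + 1| < eps provided |u + 1| < eps/20.
Choosing delta = min(1, eps/20) ensures both conditions, hence |(4u^3 + 5u^2 - u) − 2| < eps.

delta = min(1, eps/20)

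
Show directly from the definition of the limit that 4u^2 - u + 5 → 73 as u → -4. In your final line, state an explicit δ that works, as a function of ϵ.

δ = min(2, ϵ/41)

Fix ϵ > 0. We want δ > 0 such that 0 < |u + 4| < δ implies |(4u^2 - u + 5) − 73| < ϵ.
(4u^2 - u + 5) − 73 = 4u^2 - u - 68 = (u + 4)(4u - 17).
So |(4u^2 - u + 5) − 73| = |u + 4|·|4u - 17|.
Assume first that |u + 4| < 2, so |u| < 6. Then |4u - 17| ≤ 4·6 + 17 = 41.
Hence |(4u^2 - u + 5) − 73| ≤ 41|u + 4| < ϵ provided |u + 4| < ϵ/41.
Take δ = min(2, ϵ/41). Then 0 < |u + 4| < δ gives both |u + 4| < 2 and |u + 4| < ϵ/41, so |(4u^2 - u + 5) − 73| < ϵ.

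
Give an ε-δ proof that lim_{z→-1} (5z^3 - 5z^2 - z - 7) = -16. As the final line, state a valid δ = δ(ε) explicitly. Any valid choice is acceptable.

Let ε > 0 be given. We want δ > 0 such that 0 < |z + 1| < δ implies |(5z^3 - 5z^2 - z - 7) + 16| < ε.
(5z^3 - 5z^2 - z - 7) + 16 = 5z^3 - 5z^2 - z + 9 = (z + 1)(5z^2 - 10z + 9).
So |(5z^3 - 5z^2 - z - 7) + 16| = |z + 1|·|5z^2 - 10z + 9|.
Assume first that |z + 1| < 1, so |z| < 2. Then |5z^2 - 10z + 9| ≤ 5·2^2 + 10·2 + 9 = 49.
Hence |(5z^3 - 5z^2 - z - 7) + 16| ≤ 49|z + 1| < ε provided |z + 1| < ε/49.
Choosing δ = min(1, ε/49) ensures both conditions, hence |(5z^3 - 5z^2 - z - 7) + 16| < ε.

δ = min(1, ε/49)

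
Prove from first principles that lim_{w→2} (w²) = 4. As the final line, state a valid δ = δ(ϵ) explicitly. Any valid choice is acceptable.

Let ϵ > 0. We seek δ > 0 with 0 < |w − 2| < δ ⇒ |w² − 4| < ϵ.
Factor: w² − 4 = (w − 2)(w + 2), so |w² − 4| = |w − 2|·|w + 2|.
Impose δ ≤ 2 so that |w| < 4; then |w + 2| ≤ 6.
Hence |w² − 4| ≤ 6|w − 2|, which is < ϵ once |w − 2| < ϵ/6.
Take δ = min(2, ϵ/6). If 0 < |w − 2| < δ then both bounds hold and |w² − 4| ≤ 6|w − 2| < 6·(ϵ/6) = ϵ.

δ = min(2, ϵ/6)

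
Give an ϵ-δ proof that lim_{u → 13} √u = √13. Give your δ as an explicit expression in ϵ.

δ = min(13, √13·ϵ)

Let ϵ > 0. We want δ > 0 such that 0 < |u − 13| < δ implies |√u − √13| < ϵ.
Multiplying by the conjugate, |√u − √13| = |u − 13|/(√u + √13).
Restrict δ ≤ 13 so that |u − 13| < 13 forces u > 0, and then √u + √13 > √13.
Hence |√u − √13| < |u − 13|/√13, which is < ϵ once |u − 13| < √13·ϵ.
Take δ = min(13, √13·ϵ). If 0 < |u − 13| < δ then u > 0 and |√u − √13| < |u − 13|/√13 < ϵ.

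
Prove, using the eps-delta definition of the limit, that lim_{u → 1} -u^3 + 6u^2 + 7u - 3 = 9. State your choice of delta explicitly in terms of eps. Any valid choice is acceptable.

delta = min(1, eps/26)

Let eps > 0 be given. We want delta > 0 such that 0 < |u − 1| < delta implies |(-u^3 + 6u^2 + 7u - 3) − 9| < eps.
(-u^3 + 6u^2 + 7u - 3) − 9 = -u^3 + 6u^2 + 7u - 12 = (u − 1)(-u^2 + 5u + 12).
So |(-u^3 + 6u^2 + 7u - 3) − 9| = |u − 1|·|-u^2 + 5u + 12|.
Assume first that |u − 1| < 1, so |u| < 2. Then |-u^2 + 5u + 12| ≤ 2^2 + 5·2 + 12 = 26.
Hence |(-u^3 + 6u^2 + 7u - 3) − 9| ≤ 26|u − 1| < eps provided |u − 1| < eps/26.
Choosing delta = min(1, eps/26) ensures both conditions, hence |(-u^3 + 6u^2 + 7u - 3) − 9| < eps.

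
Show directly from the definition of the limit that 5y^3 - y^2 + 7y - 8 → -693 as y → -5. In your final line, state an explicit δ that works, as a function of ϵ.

δ = min(1, ϵ/473)

Let ϵ > 0. We want δ > 0 such that 0 < |y + 5| < δ implies |(5y^3 - y^2 + 7y - 8) + 693| < ϵ.
(5y^3 - y^2 + 7y - 8) + 693 = 5y^3 - y^2 + 7y + 685 = (y + 5)(5y^2 - 26y + 137).
So |(5y^3 - y^2 + 7y - 8) + 693| = |y + 5|·|5y^2 - 26y + 137|.
Require δ ≤ 1. Then |y + 5| < 1 gives |y| < 6, and by the triangle inequality |5y^2 - 26y + 137| ≤ 5·6^2 + 26·6 + 137 = 473.
Hence |(5y^3 - y^2 + 7y - 8) + 693| ≤ 473|y + 5| < ϵ provided |y + 5| < ϵ/473.
Take δ = min(1, ϵ/473). Then 0 < |y + 5| < δ gives both |y + 5| < 1 and |y + 5| < ϵ/473, so |(5y^3 - y^2 + 7y - 8) + 693| < ϵ.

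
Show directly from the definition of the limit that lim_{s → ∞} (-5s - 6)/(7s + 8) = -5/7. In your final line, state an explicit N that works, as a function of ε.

N = (2/49)/ε

Let ε > 0 be given. We seek N > 0 such that s > N implies |(-5s - 6)/(7s + 8) + 5/7| < ε.
(-5s - 6)/(7s + 8) + 5/7 = (7(-5s - 6) − (-5)(7s + 8)) / (7(7s + 8)) = -2/(7(7s + 8)).
For s > 0 we have 7s + 8 > 7s, so |(-5s - 6)/(7s + 8) + 5/7| = 2/(7(7s + 8)) < 2/(7·7s) = (2/49)/s.
Thus |(-5s - 6)/(7s + 8) + 5/7| < ε whenever s > (2/49)/ε.
Take N = (2/49)/ε. If s > N then |(-5s - 6)/(7s + 8) + 5/7| < (2/49)/s < ε.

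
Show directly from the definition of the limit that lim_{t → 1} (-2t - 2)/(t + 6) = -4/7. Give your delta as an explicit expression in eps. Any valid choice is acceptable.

Fix eps > 0. We want delta > 0 with 0 < |t − 1| < delta ⇒ |(-2t - 2)/(t + 6) + 4/7| < eps.
Combining over a common denominator, (-2t - 2)/(t + 6) + 4/7 = [(-2t - 2)·7 − (-4)·(t + 6)] / [7·(t + 6)] = -10(t − 1) / (7(t + 6)).
So |(-2t - 2)/(t + 6) + 4/7| = 10|t − 1| / (7·|t + 6|).
Require delta ≤ 7/2, so |t + 6| ≥ |7| − |t − 1| > 7 − 7/2 = 7/2.
Hence |(-2t - 2)/(t + 6) + 4/7| < 10|t − 1|/(7·(7/2)) = (20/49)|t − 1|, which is < eps once |t − 1| < (49/20)eps.
Take delta = min(7/2, (49/20)eps). Then 0 < |t − 1| < delta forces both bounds, so |(-2t - 2)/(t + 6) + 4/7| < eps.

delta = min(7/2, (49/20)eps)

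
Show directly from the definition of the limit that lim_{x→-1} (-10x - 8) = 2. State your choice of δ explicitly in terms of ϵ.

δ = ϵ/10

Let ϵ > 0. We need δ > 0 so that 0 < |x + 1| < δ implies |(-10x - 8) − 2| < ϵ.
Since (-10x - 8) − 2 = -10(x + 1), we have |(-10x - 8) − 2| = 10|x + 1|.
Thus it suffices that |x + 1| < ϵ/10.
Choosing δ = ϵ/10 gives |(-10x - 8) − 2| = 10|x + 1| < ϵ whenever |x + 1| < δ.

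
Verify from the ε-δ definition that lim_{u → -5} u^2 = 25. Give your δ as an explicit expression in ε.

Fix ε > 0. We seek δ > 0 with 0 < |u + 5| < δ ⇒ |u^2 − 25| < ε.
Factor: u^2 − 25 = (u + 5)(u - 5), so |u^2 − 25| = |u + 5|·|u - 5|.
Restrict δ ≤ 2. Then |u + 5| < 2 gives |u| < 7, so by the triangle inequality |u - 5| ≤ 7 + 5 = 12.
Hence |u^2 − 25| ≤ 12|u + 5|, which is < ε once |u + 5| < ε/12.
Take δ = min(2, ε/12). If 0 < |u + 5| < δ then both bounds hold and |u^2 − 25| ≤ 12|u + 5| < 12·(ε/12) = ε.

δ = min(2, ε/12)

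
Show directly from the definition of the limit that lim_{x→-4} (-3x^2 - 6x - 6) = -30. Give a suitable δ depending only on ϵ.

Fix ϵ > 0. We want δ > 0 such that 0 < |x + 4| < δ implies |(-3x^2 - 6x - 6) + 30| < ϵ.
(-3x^2 - 6x - 6) + 30 = -3x^2 - 6x + 24 = (x + 4)(-3x + 6).
So |(-3x^2 - 6x - 6) + 30| = |x + 4|·|-3x + 6|.
Assume first that |x + 4| < 2, so |x| < 6. Then |-3x + 6| ≤ 3·6 + 6 = 24.
Hence |(-3x^2 - 6x - 6) + 30| ≤ 24|x + 4| < ϵ provided |x + 4| < ϵ/24.
Take δ = min(2, ϵ/24). Then 0 < |x + 4| < δ gives both |x + 4| < 2 and |x + 4| < ϵ/24, so |(-3x^2 - 6x - 6) + 30| < ϵ.

δ = min(2, ϵ/24)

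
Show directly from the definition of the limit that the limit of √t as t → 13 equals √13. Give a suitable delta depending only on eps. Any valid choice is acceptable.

Let eps > 0. We want delta > 0 such that 0 < |t − 13| < delta implies |√t − √13| < eps.
Multiplying by the conjugate, |√t − √13| = |t − 13|/(√t + √13).
Restrict delta ≤ 13 so that |t − 13| < 13 forces t > 0, and then √t + √13 > √13.
Hence |√t − √13| < |t − 13|/√13, which is < eps once |t − 13| < √13·eps.
Take delta = min(13, √13·eps). If 0 < |t − 13| < delta then t > 0 and |√t − √13| < |t − 13|/√13 < eps.

delta = min(13, √13·eps)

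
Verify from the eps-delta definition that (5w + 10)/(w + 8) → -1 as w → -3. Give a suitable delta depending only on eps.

delta = min(5/2, (5/12)eps)

Suppose eps > 0. We want delta > 0 with 0 < |w + 3| < delta ⇒ |(5w + 10)/(w + 8) + 1| < eps.
Combining over a common denominator, (5w + 10)/(w + 8) + 1 = [(5w + 10)·5 − (-5)·(w + 8)] / [5·(w + 8)] = 30(w + 3) / (5(w + 8)).
So |(5w + 10)/(w + 8) + 1| = 30|w + 3| / (5·|w + 8|).
Require delta ≤ 5/2, so |w + 8| ≥ |5| − |w + 3| > 5 − 5/2 = 5/2.
Hence |(5w + 10)/(w + 8) + 1| < 30|w + 3|/(5·(5/2)) = (12/5)|w + 3|, which is < eps once |w + 3| < (5/12)eps.
Take delta = min(5/2, (5/12)eps). Then 0 < |w + 3| < delta forces both bounds, so |(5w + 10)/(w + 8) + 1| < eps.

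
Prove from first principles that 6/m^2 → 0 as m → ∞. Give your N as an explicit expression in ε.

Let ε > 0. For m ≥ 1, |6/m^2 − 0| = 6/m^2.
6/m^2 < ε ⇔ m^2 > 6/ε ⇔ m > (6/ε)^{1/2}.
Take N = (6/ε)^{1/2}. Then m > N implies 6/m^2 < ε.

N = (6/ε)^{1/2}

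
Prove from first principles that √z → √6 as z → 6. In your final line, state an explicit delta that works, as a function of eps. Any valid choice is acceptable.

delta = min(6, √6·eps)

Let eps > 0 be given. We want delta > 0 such that 0 < |z − 6| < delta implies |√z − √6| < eps.
Rationalise: √z − √6 = (z − 6)/(√z + √6), so |√z − √6| = |z − 6|/(√z + √6).
Restrict delta ≤ 6 so that |z − 6| < 6 forces z > 0, and then √z + √6 > √6.
Hence |√z − √6| < |z − 6|/√6, which is < eps once |z − 6| < √6·eps.
Take delta = min(6, √6·eps). If 0 < |z − 6| < delta then z > 0 and |√z − √6| < |z − 6|/√6 < eps.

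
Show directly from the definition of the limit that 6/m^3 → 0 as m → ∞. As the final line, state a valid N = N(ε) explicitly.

N = (6/ε)^{1/3}

Suppose ε > 0. For m ≥ 1, |6/m^3 − 0| = 6/m^3.
6/m^3 < ε ⇔ m^3 > 6/ε ⇔ m > (6/ε)^{1/3}.
Take N = (6/ε)^{1/3}. Then m > N implies 6/m^3 < ε.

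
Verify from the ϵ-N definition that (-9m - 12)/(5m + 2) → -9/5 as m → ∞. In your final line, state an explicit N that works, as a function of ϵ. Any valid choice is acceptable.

N = (42/25)/ϵ

Fix ϵ > 0. For m ≥ 1, |(-9m - 12)/(5m + 2) + 9/5| = |-42|/(5(5m + 2)) = 42/(5(5m + 2)).
Since 5m + 2 ≥ 5m for m ≥ 1, this is ≤ 42/(5·5m) = (42/25)/m.
So |(-9m - 12)/(5m + 2) + 9/5| < ϵ whenever m > (42/25)/ϵ.
Take N = (42/25)/ϵ. If m > N then |(-9m - 12)/(5m + 2) + 9/5| ≤ (42/25)/m < ϵ.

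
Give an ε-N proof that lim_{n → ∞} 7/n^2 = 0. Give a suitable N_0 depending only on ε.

Suppose ε > 0. For n ≥ 1, |7/n^2 − 0| = 7/n^2.
7/n^2 < ε ⇔ n^2 > 7/ε ⇔ n > (7/ε)^{1/2}.
Take N_0 = (7/ε)^{1/2}. Then n > N_0 implies 7/n^2 < ε.

N_0 = (7/ε)^{1/2}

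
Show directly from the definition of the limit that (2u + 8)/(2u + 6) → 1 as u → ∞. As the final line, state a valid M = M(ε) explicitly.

M = 1/ε

Fix ε > 0. We seek M > 0 such that u > M implies |(2u + 8)/(2u + 6) − 1| < ε.
(2u + 8)/(2u + 6) − 1 = (2(2u + 8) − 2(2u + 6)) / (2(2u + 6)) = 4/(2(2u + 6)).
For u > 0 we have 2u + 6 > 2u, so |(2u + 8)/(2u + 6) − 1| = 4/(2(2u + 6)) < 4/(2·2u) = 1/u.
Thus |(2u + 8)/(2u + 6) − 1| < ε whenever u > 1/ε.
Take M = 1/ε. If u > M then |(2u + 8)/(2u + 6) − 1| < 1/u < ε.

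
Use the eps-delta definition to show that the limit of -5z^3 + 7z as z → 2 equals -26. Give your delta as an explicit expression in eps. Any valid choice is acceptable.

Suppose eps > 0. We want delta > 0 such that 0 < |z − 2| < delta implies |(-5z^3 + 7z) + 26| < eps.
(-5z^3 + 7z) + 26 = -5z^3 + 7z + 26 = (z − 2)(-5z^2 - 10z - 13).
So |(-5z^3 + 7z) + 26| = |z − 2|·|-5z^2 - 10z - 13|.
Require delta ≤ 2. Then |z − 2| < 2 gives |z| < 4, and by the triangle inequality |-5z^2 - 10z - 13| ≤ 5·4^2 + 10·4 + 13 = 133.
Hence |(-5z^3 + 7z) + 26| ≤ 133|z − 2| < eps provided |z − 2| < eps/133.
Choosing delta = min(2, eps/133) ensures both conditions, hence |(-5z^3 + 7z) + 26| < eps.

delta = min(2, eps/133)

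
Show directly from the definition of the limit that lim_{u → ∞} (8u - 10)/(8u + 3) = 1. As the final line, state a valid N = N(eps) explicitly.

Suppose eps > 0. We seek N > 0 such that u > N implies |(8u - 10)/(8u + 3) − 1| < eps.
(8u - 10)/(8u + 3) − 1 = (8(8u - 10) − 8(8u + 3)) / (8(8u + 3)) = -104/(8(8u + 3)).
For u > 0 we have 8u + 3 > 8u, so |(8u - 10)/(8u + 3) − 1| = 104/(8(8u + 3)) < 104/(8·8u) = (13/8)/u.
Thus |(8u - 10)/(8u + 3) − 1| < eps whenever u > (13/8)/eps.
Take N = (13/8)/eps. If u > N then |(8u - 10)/(8u + 3) − 1| < (13/8)/u < eps.

N = (13/8)/eps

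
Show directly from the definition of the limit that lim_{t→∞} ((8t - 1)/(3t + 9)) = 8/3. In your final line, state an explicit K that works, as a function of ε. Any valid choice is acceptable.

K = (25/3)/ε

Suppose ε > 0. We seek K > 0 such that t > K implies |(8t - 1)/(3t + 9) − (8/3)| < ε.
(8t - 1)/(3t + 9) − (8/3) = (3(8t - 1) − 8(3t + 9)) / (3(3t + 9)) = -75/(3(3t + 9)).
For t > 0 we have 3t + 9 > 3t, so |(8t - 1)/(3t + 9) − (8/3)| = 75/(3(3t + 9)) < 75/(3·3t) = (25/3)/t.
Thus |(8t - 1)/(3t + 9) − (8/3)| < ε whenever t > (25/3)/ε.
Take K = (25/3)/ε. If t > K then |(8t - 1)/(3t + 9) − (8/3)| < (25/3)/t < ε.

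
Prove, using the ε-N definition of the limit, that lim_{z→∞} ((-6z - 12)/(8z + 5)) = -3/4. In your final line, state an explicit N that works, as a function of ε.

Suppose ε > 0. We seek N > 0 such that z > N implies |(-6z - 12)/(8z + 5) + 3/4| < ε.
(-6z - 12)/(8z + 5) + 3/4 = (8(-6z - 12) − (-6)(8z + 5)) / (8(8z + 5)) = -66/(8(8z + 5)).
For z > 0 we have 8z + 5 > 8z, so |(-6z - 12)/(8z + 5) + 3/4| = 66/(8(8z + 5)) < 66/(8·8z) = (33/32)/z.
Thus |(-6z - 12)/(8z + 5) + 3/4| < ε whenever z > (33/32)/ε.
Take N = (33/32)/ε. If z > N then |(-6z - 12)/(8z + 5) + 3/4| < (33/32)/z < ε.

N = (33/32)/ε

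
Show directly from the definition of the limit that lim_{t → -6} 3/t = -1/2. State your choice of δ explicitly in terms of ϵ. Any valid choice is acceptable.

Suppose ϵ > 0. We seek δ > 0 such that 0 < |t + 6| < δ implies |3/t + 1/2| < ϵ.
|3/t + 1/2| = 3·|-6 − t|/(6·|t|) = 3|t + 6|/(6|t|).
Require δ ≤ 3 so that |t| > 6 − 3 = 3, hence 6|t| > 18.
Then |3/t + 1/2| < 3|t + 6|/18, which is < ϵ when |t + 6| < 6ϵ.
Take δ = min(3, 6ϵ). Then 0 < |t + 6| < δ gives both |t + 6| < 3 and |t + 6| < 6ϵ, so |3/t + 1/2| < ϵ.

δ = min(3, 6ϵ)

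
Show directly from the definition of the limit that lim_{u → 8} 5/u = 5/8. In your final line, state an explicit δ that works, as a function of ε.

Let ε > 0 be given. We seek δ > 0 such that 0 < |u − 8| < δ implies |5/u − (5/8)| < ε.
|5/u − (5/8)| = 5·|8 − u|/(8·|u|) = 5|u − 8|/(8|u|).
Require δ ≤ 4 so that |u| > 8 − 4 = 4, hence 8|u| > 32.
Then |5/u − (5/8)| < 5|u − 8|/32, which is < ε when |u − 8| < (32/5)ε.
Take δ = min(4, (32/5)ε). Then 0 < |u − 8| < δ gives both |u − 8| < 4 and |u − 8| < (32/5)ε, so |5/u − (5/8)| < ε.

δ = min(4, (32/5)ε)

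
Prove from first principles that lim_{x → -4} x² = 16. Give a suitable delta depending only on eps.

Let eps > 0 be given. We seek delta > 0 with 0 < |x + 4| < delta ⇒ |x² − 16| < eps.
Factor: x² − 16 = (x + 4)(x - 4), so |x² − 16| = |x + 4|·|x - 4|.
Impose delta ≤ 1 so that |x| < 5; then |x - 4| ≤ 9.
Hence |x² − 16| ≤ 9|x + 4|, which is < eps once |x + 4| < eps/9.
Take delta = min(1, eps/9). If 0 < |x + 4| < delta then both bounds hold and |x² − 16| ≤ 9|x + 4| < 9·(eps/9) = eps.

delta = min(1, eps/9)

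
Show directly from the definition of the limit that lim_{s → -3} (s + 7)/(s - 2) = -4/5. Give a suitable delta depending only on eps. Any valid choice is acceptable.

Let eps > 0. We want delta > 0 with 0 < |s + 3| < delta ⇒ |(s + 7)/(s - 2) + 4/5| < eps.
Combining over a common denominator, (s + 7)/(s - 2) + 4/5 = [(s + 7)·(-5) − 4·(s - 2)] / [(-5)·(s - 2)] = -9(s + 3) / ((-5)(s - 2)).
So |(s + 7)/(s - 2) + 4/5| = 9|s + 3| / (5·|s − 2|).
Restrict delta ≤ 5/2. Then |s + 3| < 5/2 gives |s − 2| = |(s + 3) + (-5)| ≥ 5 − 5/2 = 5/2.
Hence |(s + 7)/(s - 2) + 4/5| < 9|s + 3|/(5·(5/2)) = (18/25)|s + 3|, which is < eps once |s + 3| < (25/18)eps.
Take delta = min(5/2, (25/18)eps). Then 0 < |s + 3| < delta forces both bounds, so |(s + 7)/(s - 2) + 4/5| < eps.

delta = min(5/2, (25/18)eps)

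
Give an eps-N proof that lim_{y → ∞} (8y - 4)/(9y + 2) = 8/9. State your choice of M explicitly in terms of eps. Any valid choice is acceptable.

M = (52/81)/eps

Fix eps > 0. We seek M > 0 such that y > M implies |(8y - 4)/(9y + 2) − (8/9)| < eps.
(8y - 4)/(9y + 2) − (8/9) = (9(8y - 4) − 8(9y + 2)) / (9(9y + 2)) = -52/(9(9y + 2)).
For y > 0 we have 9y + 2 > 9y, so |(8y - 4)/(9y + 2) − (8/9)| = 52/(9(9y + 2)) < 52/(9·9y) = (52/81)/y.
Thus |(8y - 4)/(9y + 2) − (8/9)| < eps whenever y > (52/81)/eps.
Take M = (52/81)/eps. If y > M then |(8y - 4)/(9y + 2) − (8/9)| < (52/81)/y < eps.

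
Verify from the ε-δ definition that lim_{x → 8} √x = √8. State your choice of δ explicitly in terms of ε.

Fix ε > 0. We want δ > 0 such that 0 < |x − 8| < δ implies |√x − √8| < ε.
Rationalise: √x − √8 = (x − 8)/(√x + √8), so |√x − √8| = |x − 8|/(√x + √8).
Restrict δ ≤ 8 so that |x − 8| < 8 forces x > 0, and then √x + √8 > √8.
Hence |√x − √8| < |x − 8|/√8, which is < ε once |x − 8| < √8·ε.
Take δ = min(8, √8·ε). If 0 < |x − 8| < δ then x > 0 and |√x − √8| < |x − 8|/√8 < ε.

δ = min(8, √8·ε)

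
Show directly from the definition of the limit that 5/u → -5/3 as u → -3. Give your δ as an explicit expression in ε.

δ = min(3/2, (9/10)ε)

Let ε > 0 be given. We seek δ > 0 such that 0 < |u + 3| < δ implies |5/u + 5/3| < ε.
|5/u + 5/3| = 5·|-3 − u|/(3·|u|) = 5|u + 3|/(3|u|).
Require δ ≤ 3/2 so that |u| > 3 − 3/2 = 3/2, hence 3|u| > 9/2.
Then |5/u + 5/3| < 5|u + 3|/(9/2), which is < ε when |u + 3| < (9/10)ε.
Take δ = min(3/2, (9/10)ε). Then 0 < |u + 3| < δ gives both |u + 3| < 3/2 and |u + 3| < (9/10)ε, so |5/u + 5/3| < ε.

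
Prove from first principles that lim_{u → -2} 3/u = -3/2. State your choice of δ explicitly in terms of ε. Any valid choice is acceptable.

Let ε > 0. We seek δ > 0 such that 0 < |u + 2| < δ implies |3/u + 3/2| < ε.
|3/u + 3/2| = 3·|-2 − u|/(2·|u|) = 3|u + 2|/(2|u|).
Require δ ≤ 1 so that |u| > 2 − 1 = 1, hence 2|u| > 2.
Then |3/u + 3/2| < 3|u + 2|/2, which is < ε when |u + 2| < (2/3)ε.
Take δ = min(1, (2/3)ε). Then 0 < |u + 2| < δ gives both |u + 2| < 1 and |u + 2| < (2/3)ε, so |3/u + 3/2| < ε.

δ = min(1, (2/3)ε)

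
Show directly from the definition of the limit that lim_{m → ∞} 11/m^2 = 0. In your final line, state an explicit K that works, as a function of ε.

Let ε > 0 be given. For m ≥ 1, |11/m^2 − 0| = 11/m^2.
11/m^2 < ε ⇔ m^2 > 11/ε ⇔ m > (11/ε)^{1/2}.
Take K = (11/ε)^{1/2}. Then m > K implies 11/m^2 < ε.

K = (11/ε)^{1/2}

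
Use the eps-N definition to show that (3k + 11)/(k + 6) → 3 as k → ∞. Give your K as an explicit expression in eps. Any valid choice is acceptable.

Suppose eps > 0. For k ≥ 1, |(3k + 11)/(k + 6) − 3| = |-7|/((k + 6)) = 7/((k + 6)).
Since k + 6 ≥ k for k ≥ 1, this is ≤ 7/(k) = 7/k.
So |(3k + 11)/(k + 6) − 3| < eps whenever k > 7/eps.
Take K = 7/eps. If k > K then |(3k + 11)/(k + 6) − 3| ≤ 7/k < eps.

K = 7/eps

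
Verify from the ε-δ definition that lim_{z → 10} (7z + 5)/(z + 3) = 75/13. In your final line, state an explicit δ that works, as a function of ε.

δ = min(13/2, (169/32)ε)

Let ε > 0 be given. We want δ > 0 with 0 < |z − 10| < δ ⇒ |(7z + 5)/(z + 3) − (75/13)| < ε.
Combining over a common denominator, (7z + 5)/(z + 3) − (75/13) = [(7z + 5)·13 − 75·(z + 3)] / [13·(z + 3)] = 16(z − 10) / (13(z + 3)).
So |(7z + 5)/(z + 3) − (75/13)| = 16|z − 10| / (13·|z + 3|).
Require δ ≤ 13/2, so |z + 3| ≥ |13| − |z − 10| > 13 − 13/2 = 13/2.
Hence |(7z + 5)/(z + 3) − (75/13)| < 16|z − 10|/(13·(13/2)) = (32/169)|z − 10|, which is < ε once |z − 10| < (169/32)ε.
Take δ = min(13/2, (169/32)ε). Then 0 < |z − 10| < δ forces both bounds, so |(7z + 5)/(z + 3) − (75/13)| < ε.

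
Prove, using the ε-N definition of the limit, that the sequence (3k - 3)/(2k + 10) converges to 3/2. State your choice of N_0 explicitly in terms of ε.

N_0 = 9/ε

Let ε > 0 be given. For k ≥ 1, |(3k - 3)/(2k + 10) − (3/2)| = |-36|/(2(2k + 10)) = 36/(2(2k + 10)).
Since 2k + 10 ≥ 2k for k ≥ 1, this is ≤ 36/(2·2k) = 9/k.
So |(3k - 3)/(2k + 10) − (3/2)| < ε whenever k > 9/ε.
Take N_0 = 9/ε. If k > N_0 then |(3k - 3)/(2k + 10) − (3/2)| ≤ 9/k < ε.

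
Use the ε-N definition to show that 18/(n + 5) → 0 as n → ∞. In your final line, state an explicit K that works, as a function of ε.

K = 18/ε

Let ε > 0. For n ≥ 1, |18/(n + 5) − 0| = 18/(n + 5) ≤ 18/n.
We need 18/n < ε, i.e. n > 18/ε.
Take K = 18/ε. If n > K then |18/(n + 5)| ≤ 18/n < ε.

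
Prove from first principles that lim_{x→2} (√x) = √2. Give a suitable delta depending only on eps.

Let eps > 0. We want delta > 0 such that 0 < |x − 2| < delta implies |√x − √2| < eps.
Rationalise: √x − √2 = (x − 2)/(√x + √2), so |√x − √2| = |x − 2|/(√x + √2).
Restrict delta ≤ 2 so that |x − 2| < 2 forces x > 0, and then √x + √2 > √2.
Hence |√x − √2| < |x − 2|/√2, which is < eps once |x − 2| < √2·eps.
Take delta = min(2, √2·eps). If 0 < |x − 2| < delta then x > 0 and |√x − √2| < |x − 2|/√2 < eps.

delta = min(2, √2·eps)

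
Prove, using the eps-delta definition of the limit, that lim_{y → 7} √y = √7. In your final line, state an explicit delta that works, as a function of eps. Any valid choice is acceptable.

Let eps > 0. We want delta > 0 such that 0 < |y − 7| < delta implies |√y − √7| < eps.
Rationalise: √y − √7 = (y − 7)/(√y + √7), so |√y − √7| = |y − 7|/(√y + √7).
Restrict delta ≤ 7 so that |y − 7| < 7 forces y > 0, and then √y + √7 > √7.
Hence |√y − √7| < |y − 7|/√7, which is < eps once |y − 7| < √7·eps.
Take delta = min(7, √7·eps). If 0 < |y − 7| < delta then y > 0 and |√y − √7| < |y − 7|/√7 < eps.

delta = min(7, √7·eps)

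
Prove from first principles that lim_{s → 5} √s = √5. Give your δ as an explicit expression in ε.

δ = min(5, √5·ε)

Let ε > 0. We want δ > 0 such that 0 < |s − 5| < δ implies |√s − √5| < ε.
Rationalise: √s − √5 = (s − 5)/(√s + √5), so |√s − √5| = |s − 5|/(√s + √5).
Restrict δ ≤ 5 so that |s − 5| < 5 forces s > 0, and then √s + √5 > √5.
Hence |√s − √5| < |s − 5|/√5, which is < ε once |s − 5| < √5·ε.
Take δ = min(5, √5·ε). If 0 < |s − 5| < δ then s > 0 and |√s − √5| < |s − 5|/√5 < ε.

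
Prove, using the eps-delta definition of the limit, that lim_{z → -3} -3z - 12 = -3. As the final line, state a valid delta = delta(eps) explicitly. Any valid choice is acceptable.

delta = eps/3

Let eps > 0 be given. We need delta > 0 so that 0 < |z + 3| < delta implies |(-3z - 12) + 3| < eps.
Since (-3z - 12) + 3 = -3(z + 3), we have |(-3z - 12) + 3| = 3|z + 3|.
Thus it suffices that |z + 3| < eps/3.
Take delta = eps/3. If 0 < |z + 3| < delta then |(-3z - 12) + 3| = 3|z + 3| < 3·(eps/3) = eps.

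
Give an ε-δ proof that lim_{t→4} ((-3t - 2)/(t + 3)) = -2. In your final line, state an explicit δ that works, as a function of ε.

δ = min(7/2, (7/2)ε)

Let ε > 0. We want δ > 0 with 0 < |t − 4| < δ ⇒ |(-3t - 2)/(t + 3) + 2| < ε.
Combining over a common denominator, (-3t - 2)/(t + 3) + 2 = [(-3t - 2)·7 − (-14)·(t + 3)] / [7·(t + 3)] = -7(t − 4) / (7(t + 3)).
So |(-3t - 2)/(t + 3) + 2| = 7|t − 4| / (7·|t + 3|).
Require δ ≤ 7/2, so |t + 3| ≥ |7| − |t − 4| > 7 − 7/2 = 7/2.
Hence |(-3t - 2)/(t + 3) + 2| < 7|t − 4|/(7·(7/2)) = (2/7)|t − 4|, which is < ε once |t − 4| < (7/2)ε.
Take δ = min(7/2, (7/2)ε). Then 0 < |t − 4| < δ forces both bounds, so |(-3t - 2)/(t + 3) + 2| < ε.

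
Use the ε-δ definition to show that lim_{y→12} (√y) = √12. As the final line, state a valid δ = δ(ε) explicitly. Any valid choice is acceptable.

δ = min(12, √12·ε)

Suppose ε > 0. We want δ > 0 such that 0 < |y − 12| < δ implies |√y − √12| < ε.
Multiplying by the conjugate, |√y − √12| = |y − 12|/(√y + √12).
Restrict δ ≤ 12 so that |y − 12| < 12 forces y > 0, and then √y + √12 > √12.
Hence |√y − √12| < |y − 12|/√12, which is < ε once |y − 12| < √12·ε.
Take δ = min(12, √12·ε). If 0 < |y − 12| < δ then y > 0 and |√y − √12| < |y − 12|/√12 < ε.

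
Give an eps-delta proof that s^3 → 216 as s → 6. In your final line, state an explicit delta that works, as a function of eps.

Fix eps > 0. We seek delta > 0 with 0 < |s − 6| < delta ⇒ |s^3 − 216| < eps.
Factor: s^3 − 216 = (s − 6)(s^2 + 6s + 36), so |s^3 − 216| = |s − 6|·|s^2 + 6s + 36|.
Impose delta ≤ 1 so that |s| < 7; then |s^2 + 6s + 36| ≤ 127.
Hence |s^3 − 216| ≤ 127|s − 6|, which is < eps once |s − 6| < eps/127.
Take delta = min(1, eps/127). If 0 < |s − 6| < delta then both bounds hold and |s^3 − 216| ≤ 127|s − 6| < 127·(eps/127) = eps.

delta = min(1, eps/127)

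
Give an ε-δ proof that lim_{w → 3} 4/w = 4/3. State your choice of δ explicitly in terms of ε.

δ = min(3/2, (9/8)ε)

Fix ε > 0. We seek δ > 0 such that 0 < |w − 3| < δ implies |4/w − (4/3)| < ε.
|4/w − (4/3)| = 4·|3 − w|/(3·|w|) = 4|w − 3|/(3|w|).
Restrict δ ≤ 3/2. Then |w − 3| < 3/2 gives |w| > 3/2, so 3|w| > 9/2.
Then |4/w − (4/3)| < 4|w − 3|/(9/2), which is < ε when |w − 3| < (9/8)ε.
Take δ = min(3/2, (9/8)ε). Then 0 < |w − 3| < δ gives both |w − 3| < 3/2 and |w − 3| < (9/8)ε, so |4/w − (4/3)| < ε.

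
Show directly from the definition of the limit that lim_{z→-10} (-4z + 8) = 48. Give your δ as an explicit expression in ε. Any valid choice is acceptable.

Suppose ε > 0. We need δ > 0 so that 0 < |z + 10| < δ implies |(-4z + 8) − 48| < ε.
Since (-4z + 8) − 48 = -4(z + 10), we have |(-4z + 8) − 48| = 4|z + 10|.
So 4|z + 10| < ε exactly when |z + 10| < ε/4.
Take δ = ε/4. If 0 < |z + 10| < δ then |(-4z + 8) − 48| = 4|z + 10| < 4·(ε/4) = ε.

δ = ε/4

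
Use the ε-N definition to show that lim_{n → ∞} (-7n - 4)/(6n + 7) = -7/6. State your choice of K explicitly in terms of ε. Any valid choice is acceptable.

K = (25/36)/ε

Suppose ε > 0. For n ≥ 1, |(-7n - 4)/(6n + 7) + 7/6| = |25|/(6(6n + 7)) = 25/(6(6n + 7)).
Since 6n + 7 ≥ 6n for n ≥ 1, this is ≤ 25/(6·6n) = (25/36)/n.
So |(-7n - 4)/(6n + 7) + 7/6| < ε whenever n > (25/36)/ε.
Take K = (25/36)/ε. If n > K then |(-7n - 4)/(6n + 7) + 7/6| ≤ (25/36)/n < ε.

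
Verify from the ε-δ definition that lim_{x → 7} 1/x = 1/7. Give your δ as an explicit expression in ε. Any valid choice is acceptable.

Suppose ε > 0. We seek δ > 0 such that 0 < |x − 7| < δ implies |1/x − (1/7)| < ε.
|1/x − (1/7)| = |7 − x|/(7·|x|) = |x − 7|/(7|x|).
Require δ ≤ 7/2 so that |x| > 7 − 7/2 = 7/2, hence 7|x| > 49/2.
Then |1/x − (1/7)| < |x − 7|/(49/2), which is < ε when |x − 7| < (49/2)ε.
Take δ = min(7/2, (49/2)ε). Then 0 < |x − 7| < δ gives both |x − 7| < 7/2 and |x − 7| < (49/2)ε, so |1/x − (1/7)| < ε.

δ = min(7/2, (49/2)ε)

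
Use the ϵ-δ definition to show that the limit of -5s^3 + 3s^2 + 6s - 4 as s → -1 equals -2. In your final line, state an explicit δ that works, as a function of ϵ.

Suppose ϵ > 0. We want δ > 0 such that 0 < |s + 1| < δ implies |(-5s^3 + 3s^2 + 6s - 4) + 2| < ϵ.
(-5s^3 + 3s^2 + 6s - 4) + 2 = -5s^3 + 3s^2 + 6s - 2 = (s + 1)(-5s^2 + 8s - 2).
So |(-5s^3 + 3s^2 + 6s - 4) + 2| = |s + 1|·|-5s^2 + 8s - 2|.
Require δ ≤ 1. Then |s + 1| < 1 gives |s| < 2, and by the triangle inequality |-5s^2 + 8s - 2| ≤ 5·2^2 + 8·2 + 2 = 38.
Hence |(-5s^3 + 3s^2 + 6s - 4) + 2| ≤ 38|s + 1| < ϵ provided |s + 1| < ϵ/38.
Take δ = min(1, ϵ/38). Then 0 < |s + 1| < δ gives both |s + 1| < 1 and |s + 1| < ϵ/38, so |(-5s^3 + 3s^2 + 6s - 4) + 2| < ϵ.

δ = min(1, ϵ/38)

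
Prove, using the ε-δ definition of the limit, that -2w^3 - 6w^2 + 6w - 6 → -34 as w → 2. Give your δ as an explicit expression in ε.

Let ε > 0. We want δ > 0 such that 0 < |w − 2| < δ implies |(-2w^3 - 6w^2 + 6w - 6) + 34| < ε.
(-2w^3 - 6w^2 + 6w - 6) + 34 = -2w^3 - 6w^2 + 6w + 28 = (w − 2)(-2w^2 - 10w - 14).
So |(-2w^3 - 6w^2 + 6w - 6) + 34| = |w − 2|·|-2w^2 - 10w - 14|.
Assume first that |w − 2| < 1, so |w| < 3. Then |-2w^2 - 10w - 14| ≤ 2·3^2 + 10·3 + 14 = 62.
Hence |(-2w^3 - 6w^2 + 6w - 6) + 34| ≤ 62|w − 2| < ε provided |w − 2| < ε/62.
Take δ = min(1, ε/62). Then 0 < |w − 2| < δ gives both |w − 2| < 1 and |w − 2| < ε/62, so |(-2w^3 - 6w^2 + 6w - 6) + 34| < ε.

δ = min(1, ε/62)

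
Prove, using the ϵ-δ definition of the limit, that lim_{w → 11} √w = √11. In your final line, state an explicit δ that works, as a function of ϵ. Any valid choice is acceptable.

Let ϵ > 0 be given. We want δ > 0 such that 0 < |w − 11| < δ implies |√w − √11| < ϵ.
Rationalise: √w − √11 = (w − 11)/(√w + √11), so |√w − √11| = |w − 11|/(√w + √11).
Restrict δ ≤ 11 so that |w − 11| < 11 forces w > 0, and then √w + √11 > √11.
Hence |√w − √11| < |w − 11|/√11, which is < ϵ once |w − 11| < √11·ϵ.
Take δ = min(11, √11·ϵ). If 0 < |w − 11| < δ then w > 0 and |√w − √11| < |w − 11|/√11 < ϵ.

δ = min(11, √11·ϵ)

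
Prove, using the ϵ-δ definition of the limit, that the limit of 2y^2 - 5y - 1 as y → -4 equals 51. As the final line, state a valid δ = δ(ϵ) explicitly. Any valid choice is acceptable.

Suppose ϵ > 0. We want δ > 0 such that 0 < |y + 4| < δ implies |(2y^2 - 5y - 1) − 51| < ϵ.
(2y^2 - 5y - 1) − 51 = 2y^2 - 5y - 52 = (y + 4)(2y - 13).
So |(2y^2 - 5y - 1) − 51| = |y + 4|·|2y - 13|.
Assume first that |y + 4| < 1, so |y| < 5. Then |2y - 13| ≤ 2·5 + 13 = 23.
Hence |(2y^2 - 5y - 1) − 51| ≤ 23|y + 4| < ϵ provided |y + 4| < ϵ/23.
Take δ = min(1, ϵ/23). Then 0 < |y + 4| < δ gives both |y + 4| < 1 and |y + 4| < ϵ/23, so |(2y^2 - 5y - 1) − 51| < ϵ.

δ = min(1, ϵ/23)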